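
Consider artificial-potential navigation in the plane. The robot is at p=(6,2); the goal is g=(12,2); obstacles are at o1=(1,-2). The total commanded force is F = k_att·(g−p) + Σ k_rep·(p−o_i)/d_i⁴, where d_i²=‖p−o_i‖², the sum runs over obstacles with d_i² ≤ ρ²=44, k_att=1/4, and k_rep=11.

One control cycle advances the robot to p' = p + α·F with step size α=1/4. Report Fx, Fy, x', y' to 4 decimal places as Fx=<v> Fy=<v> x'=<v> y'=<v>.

Fx=1.5327 Fy=0.0262 x'=6.3832 y'=2.0065

F_att = 1/4·(g−p) = 1/4·(6,0) = (1.5000,0.0000)
o1: d²=41 ≤ ρ²=44; F_rep = 11·(5,4)/41² = (0.0327,0.0262)
F = F_att + ΣF_rep = (1.5327,0.0262)
p' = p + 1/4·F = (6.3832,2.0065)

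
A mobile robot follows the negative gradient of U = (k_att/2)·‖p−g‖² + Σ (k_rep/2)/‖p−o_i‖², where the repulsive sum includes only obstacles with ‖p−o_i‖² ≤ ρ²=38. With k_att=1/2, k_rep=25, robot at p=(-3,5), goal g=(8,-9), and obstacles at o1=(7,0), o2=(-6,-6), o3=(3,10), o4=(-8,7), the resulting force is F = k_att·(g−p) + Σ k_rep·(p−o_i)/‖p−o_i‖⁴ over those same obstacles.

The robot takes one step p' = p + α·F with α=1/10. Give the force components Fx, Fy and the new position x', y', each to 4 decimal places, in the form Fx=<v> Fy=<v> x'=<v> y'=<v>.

Fx=5.6486 Fy=-7.0595 x'=-2.4351 y'=4.2941

F_att = 1/2·(g−p) = 1/2·(11,-14) = (5.5000,-7.0000)
o1: d²=125 > ρ²=38 → inactive
o2: d²=130 > ρ²=38 → inactive
o3: d²=61 > ρ²=38 → inactive
o4: d²=29 ≤ ρ²=38; F_rep = 25·(5,-2)/29² = (0.1486,-0.0595)
F = F_att + ΣF_rep = (5.6486,-7.0595)
p' = p + 1/10·F = (-2.4351,4.2941)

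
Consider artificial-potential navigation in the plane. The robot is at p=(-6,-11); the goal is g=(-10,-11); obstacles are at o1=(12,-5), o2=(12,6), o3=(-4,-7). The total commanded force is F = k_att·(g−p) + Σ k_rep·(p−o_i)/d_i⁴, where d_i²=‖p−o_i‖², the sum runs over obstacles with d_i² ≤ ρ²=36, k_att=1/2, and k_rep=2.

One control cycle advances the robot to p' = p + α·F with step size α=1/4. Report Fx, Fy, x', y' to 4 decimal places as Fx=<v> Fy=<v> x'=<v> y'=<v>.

F_att = 1/2·(g−p) = 1/2·(-4,0) = (-2.0000,0.0000)
o1: d²=360 > ρ²=36 → inactive
o2: d²=613 > ρ²=36 → inactive
o3: d²=20 ≤ ρ²=36; F_rep = 2·(-2,-4)/20² = (-0.0100,-0.0200)
F = F_att + ΣF_rep = (-2.0100,-0.0200)
p' = p + 1/4·F = (-6.5025,-11.0050)

Fx=-2.0100 Fy=-0.0200 x'=-6.5025 y'=-11.0050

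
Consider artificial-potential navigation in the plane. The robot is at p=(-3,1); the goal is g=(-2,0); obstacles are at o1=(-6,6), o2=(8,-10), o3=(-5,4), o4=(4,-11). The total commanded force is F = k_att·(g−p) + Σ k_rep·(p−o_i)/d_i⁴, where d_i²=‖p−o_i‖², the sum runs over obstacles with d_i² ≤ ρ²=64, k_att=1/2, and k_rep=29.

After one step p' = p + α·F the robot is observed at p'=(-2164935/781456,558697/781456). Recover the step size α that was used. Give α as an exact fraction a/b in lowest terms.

α = 1/4

F_att = 1/2·(g−p) = 1/2·(1,-1) = (0.5000,-0.5000)
o1: d²=34 ≤ ρ²=64; F_rep = 29·(3,-5)/34² = (0.0753,-0.1254)
o2: d²=242 > ρ²=64 → inactive
o3: d²=13 ≤ ρ²=64; F_rep = 29·(2,-3)/13² = (0.3432,-0.5148)
o4: d²=193 > ρ²=64 → inactive
F = F_att + ΣF_rep = (0.9185,-1.1402)
Δp = p'−p = (0.2296,-0.2851); α = Δx/Fx = (179433/781456) / (179433/195364) = 1/4
check: Δy/Fy = (-222759/781456) / (-222759/195364) = 1/4 ✓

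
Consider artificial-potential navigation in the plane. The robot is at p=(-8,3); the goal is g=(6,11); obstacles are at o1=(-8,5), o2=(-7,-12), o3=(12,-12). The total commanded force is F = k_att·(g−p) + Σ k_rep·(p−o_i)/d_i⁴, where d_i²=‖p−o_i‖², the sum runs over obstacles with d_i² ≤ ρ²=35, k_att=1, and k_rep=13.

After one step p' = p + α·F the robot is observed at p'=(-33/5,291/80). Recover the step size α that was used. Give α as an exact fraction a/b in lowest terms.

α = 1/10

F_att = 1·(g−p) = 1·(14,8) = (14.0000,8.0000)
o1: d²=4 ≤ ρ²=35; F_rep = 13·(0,-2)/4² = (0.0000,-1.6250)
o2: d²=226 > ρ²=35 → inactive
o3: d²=625 > ρ²=35 → inactive
F = F_att + ΣF_rep = (14.0000,6.3750)
Δp = p'−p = (1.4000,0.6375); α = Δx/Fx = (7/5) / (14) = 1/10
check: Δy/Fy = (51/80) / (51/8) = 1/10 ✓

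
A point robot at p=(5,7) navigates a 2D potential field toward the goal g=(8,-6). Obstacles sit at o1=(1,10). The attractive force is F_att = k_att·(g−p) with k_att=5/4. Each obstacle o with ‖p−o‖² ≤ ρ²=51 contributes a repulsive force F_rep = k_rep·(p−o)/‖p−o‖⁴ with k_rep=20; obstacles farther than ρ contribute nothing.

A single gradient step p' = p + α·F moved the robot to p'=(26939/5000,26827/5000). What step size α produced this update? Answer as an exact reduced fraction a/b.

α = 1/10

F_att = 5/4·(g−p) = 5/4·(3,-13) = (3.7500,-16.2500)
o1: d²=25 ≤ ρ²=51; F_rep = 20·(4,-3)/25² = (0.1280,-0.0960)
F = F_att + ΣF_rep = (3.8780,-16.3460)
Δp = p'−p = (0.3878,-1.6346); α = Δx/Fx = (1939/5000) / (1939/500) = 1/10
check: Δy/Fy = (-8173/5000) / (-8173/500) = 1/10 ✓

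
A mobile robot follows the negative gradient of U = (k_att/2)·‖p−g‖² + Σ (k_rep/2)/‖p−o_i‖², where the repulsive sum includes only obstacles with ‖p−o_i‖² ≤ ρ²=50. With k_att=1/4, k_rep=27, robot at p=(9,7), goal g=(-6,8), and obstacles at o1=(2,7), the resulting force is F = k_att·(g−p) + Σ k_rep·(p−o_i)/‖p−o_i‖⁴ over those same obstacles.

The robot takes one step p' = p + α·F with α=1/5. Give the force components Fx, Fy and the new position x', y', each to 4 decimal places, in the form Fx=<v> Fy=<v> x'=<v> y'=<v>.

F_att = 1/4·(g−p) = 1/4·(-15,1) = (-3.7500,0.2500)
o1: d²=49 ≤ ρ²=50; F_rep = 27·(7,0)/49² = (0.0787,0.0000)
F = F_att + ΣF_rep = (-3.6713,0.2500)
p' = p + 1/5·F = (8.2657,7.0500)

Fx=-3.6713 Fy=0.2500 x'=8.2657 y'=7.0500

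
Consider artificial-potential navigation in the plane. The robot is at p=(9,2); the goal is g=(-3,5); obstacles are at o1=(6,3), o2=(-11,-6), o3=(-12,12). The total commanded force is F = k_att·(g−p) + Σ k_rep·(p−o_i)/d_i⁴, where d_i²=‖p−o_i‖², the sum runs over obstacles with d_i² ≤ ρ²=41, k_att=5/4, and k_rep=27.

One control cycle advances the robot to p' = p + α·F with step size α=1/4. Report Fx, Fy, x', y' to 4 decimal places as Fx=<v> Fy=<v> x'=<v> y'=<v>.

Fx=-14.1900 Fy=3.4800 x'=5.4525 y'=2.8700

F_att = 5/4·(g−p) = 5/4·(-12,3) = (-15.0000,3.7500)
o1: d²=10 ≤ ρ²=41; F_rep = 27·(3,-1)/10² = (0.8100,-0.2700)
o2: d²=464 > ρ²=41 → inactive
o3: d²=541 > ρ²=41 → inactive
F = F_att + ΣF_rep = (-14.1900,3.4800)
p' = p + 1/4·F = (5.4525,2.8700)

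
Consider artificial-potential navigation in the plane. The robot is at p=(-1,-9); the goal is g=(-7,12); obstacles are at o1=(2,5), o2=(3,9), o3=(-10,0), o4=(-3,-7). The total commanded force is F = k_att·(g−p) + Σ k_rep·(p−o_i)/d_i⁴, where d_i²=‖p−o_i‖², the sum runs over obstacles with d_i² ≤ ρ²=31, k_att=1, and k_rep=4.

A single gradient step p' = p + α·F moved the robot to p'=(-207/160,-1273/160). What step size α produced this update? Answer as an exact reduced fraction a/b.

F_att = 1·(g−p) = 1·(-6,21) = (-6.0000,21.0000)
o1: d²=205 > ρ²=31 → inactive
o2: d²=340 > ρ²=31 → inactive
o3: d²=162 > ρ²=31 → inactive
o4: d²=8 ≤ ρ²=31; F_rep = 4·(2,-2)/8² = (0.1250,-0.1250)
F = F_att + ΣF_rep = (-5.8750,20.8750)
Δp = p'−p = (-0.2938,1.0437); α = Δx/Fx = (-47/160) / (-47/8) = 1/20
check: Δy/Fy = (167/160) / (167/8) = 1/20 ✓

α = 1/20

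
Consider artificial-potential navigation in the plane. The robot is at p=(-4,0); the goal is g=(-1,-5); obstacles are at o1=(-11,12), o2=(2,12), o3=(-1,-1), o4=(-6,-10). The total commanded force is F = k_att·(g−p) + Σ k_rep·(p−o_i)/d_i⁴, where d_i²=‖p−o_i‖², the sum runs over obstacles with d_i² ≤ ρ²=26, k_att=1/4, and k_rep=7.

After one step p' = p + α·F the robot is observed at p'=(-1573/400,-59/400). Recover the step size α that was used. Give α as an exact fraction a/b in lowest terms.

α = 1/8

F_att = 1/4·(g−p) = 1/4·(3,-5) = (0.7500,-1.2500)
o1: d²=193 > ρ²=26 → inactive
o2: d²=180 > ρ²=26 → inactive
o3: d²=10 ≤ ρ²=26; F_rep = 7·(-3,1)/10² = (-0.2100,0.0700)
o4: d²=104 > ρ²=26 → inactive
F = F_att + ΣF_rep = (0.5400,-1.1800)
Δp = p'−p = (0.0675,-0.1475); α = Δx/Fx = (27/400) / (27/50) = 1/8
check: Δy/Fy = (-59/400) / (-59/50) = 1/8 ✓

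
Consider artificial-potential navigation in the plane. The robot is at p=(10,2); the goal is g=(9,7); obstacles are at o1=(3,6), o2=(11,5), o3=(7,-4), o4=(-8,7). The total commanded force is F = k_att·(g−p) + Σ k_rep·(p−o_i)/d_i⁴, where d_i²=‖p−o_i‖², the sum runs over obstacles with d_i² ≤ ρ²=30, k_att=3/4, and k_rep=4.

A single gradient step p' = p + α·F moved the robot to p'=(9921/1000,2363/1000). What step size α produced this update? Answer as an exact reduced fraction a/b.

F_att = 3/4·(g−p) = 3/4·(-1,5) = (-0.7500,3.7500)
o1: d²=65 > ρ²=30 → inactive
o2: d²=10 ≤ ρ²=30; F_rep = 4·(-1,-3)/10² = (-0.0400,-0.1200)
o3: d²=45 > ρ²=30 → inactive
o4: d²=349 > ρ²=30 → inactive
F = F_att + ΣF_rep = (-0.7900,3.6300)
Δp = p'−p = (-0.0790,0.3630); α = Δx/Fx = (-79/1000) / (-79/100) = 1/10
check: Δy/Fy = (363/1000) / (363/100) = 1/10 ✓

α = 1/10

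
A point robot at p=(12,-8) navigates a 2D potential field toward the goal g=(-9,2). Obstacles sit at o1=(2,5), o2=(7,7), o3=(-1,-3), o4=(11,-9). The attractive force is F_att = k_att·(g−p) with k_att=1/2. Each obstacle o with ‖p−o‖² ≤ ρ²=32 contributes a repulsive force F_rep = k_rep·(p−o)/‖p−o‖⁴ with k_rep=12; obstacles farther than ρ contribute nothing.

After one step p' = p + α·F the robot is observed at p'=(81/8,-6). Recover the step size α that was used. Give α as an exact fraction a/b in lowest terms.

F_att = 1/2·(g−p) = 1/2·(-21,10) = (-10.5000,5.0000)
o1: d²=269 > ρ²=32 → inactive
o2: d²=250 > ρ²=32 → inactive
o3: d²=194 > ρ²=32 → inactive
o4: d²=2 ≤ ρ²=32; F_rep = 12·(1,1)/2² = (3.0000,3.0000)
F = F_att + ΣF_rep = (-7.5000,8.0000)
Δp = p'−p = (-1.8750,2.0000); α = Δx/Fx = (-15/8) / (-15/2) = 1/4
check: Δy/Fy = (2) / (8) = 1/4 ✓

α = 1/4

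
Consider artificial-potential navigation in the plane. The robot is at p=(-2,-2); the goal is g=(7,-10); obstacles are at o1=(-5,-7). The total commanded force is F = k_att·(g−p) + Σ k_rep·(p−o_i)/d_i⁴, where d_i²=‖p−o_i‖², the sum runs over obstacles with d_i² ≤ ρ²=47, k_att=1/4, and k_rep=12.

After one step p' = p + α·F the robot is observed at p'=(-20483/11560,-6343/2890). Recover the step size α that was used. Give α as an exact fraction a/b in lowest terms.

F_att = 1/4·(g−p) = 1/4·(9,-8) = (2.2500,-2.0000)
o1: d²=34 ≤ ρ²=47; F_rep = 12·(3,5)/34² = (0.0311,0.0519)
F = F_att + ΣF_rep = (2.2811,-1.9481)
Δp = p'−p = (0.2281,-0.1948); α = Δx/Fx = (2637/11560) / (2637/1156) = 1/10
check: Δy/Fy = (-563/2890) / (-563/289) = 1/10 ✓

α = 1/10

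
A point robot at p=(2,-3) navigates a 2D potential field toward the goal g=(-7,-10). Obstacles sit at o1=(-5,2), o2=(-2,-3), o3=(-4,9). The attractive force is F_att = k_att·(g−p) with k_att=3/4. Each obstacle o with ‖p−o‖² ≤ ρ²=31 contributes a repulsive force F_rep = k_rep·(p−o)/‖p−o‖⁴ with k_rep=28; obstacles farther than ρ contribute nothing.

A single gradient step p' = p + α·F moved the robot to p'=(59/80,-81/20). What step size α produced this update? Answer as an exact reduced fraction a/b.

F_att = 3/4·(g−p) = 3/4·(-9,-7) = (-6.7500,-5.2500)
o1: d²=74 > ρ²=31 → inactive
o2: d²=16 ≤ ρ²=31; F_rep = 28·(4,0)/16² = (0.4375,0.0000)
o3: d²=180 > ρ²=31 → inactive
F = F_att + ΣF_rep = (-6.3125,-5.2500)
Δp = p'−p = (-1.2625,-1.0500); α = Δx/Fx = (-101/80) / (-101/16) = 1/5
check: Δy/Fy = (-21/20) / (-21/4) = 1/5 ✓

α = 1/5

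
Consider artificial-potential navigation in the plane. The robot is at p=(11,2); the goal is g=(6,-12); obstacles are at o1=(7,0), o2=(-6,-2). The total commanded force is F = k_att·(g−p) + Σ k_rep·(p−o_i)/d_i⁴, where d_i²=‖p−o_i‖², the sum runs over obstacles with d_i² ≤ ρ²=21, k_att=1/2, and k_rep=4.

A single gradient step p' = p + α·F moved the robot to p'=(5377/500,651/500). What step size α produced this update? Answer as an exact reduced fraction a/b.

F_att = 1/2·(g−p) = 1/2·(-5,-14) = (-2.5000,-7.0000)
o1: d²=20 ≤ ρ²=21; F_rep = 4·(4,2)/20² = (0.0400,0.0200)
o2: d²=305 > ρ²=21 → inactive
F = F_att + ΣF_rep = (-2.4600,-6.9800)
Δp = p'−p = (-0.2460,-0.6980); α = Δx/Fx = (-123/500) / (-123/50) = 1/10
check: Δy/Fy = (-349/500) / (-349/50) = 1/10 ✓

α = 1/10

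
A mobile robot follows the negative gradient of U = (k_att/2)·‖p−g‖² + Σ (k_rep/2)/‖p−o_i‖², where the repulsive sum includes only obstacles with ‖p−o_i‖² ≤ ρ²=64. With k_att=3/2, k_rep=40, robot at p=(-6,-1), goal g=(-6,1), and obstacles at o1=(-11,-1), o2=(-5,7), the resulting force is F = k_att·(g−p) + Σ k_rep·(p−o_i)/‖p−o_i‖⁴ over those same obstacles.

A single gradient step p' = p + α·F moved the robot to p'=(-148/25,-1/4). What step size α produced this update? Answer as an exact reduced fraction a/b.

F_att = 3/2·(g−p) = 3/2·(0,2) = (0.0000,3.0000)
o1: d²=25 ≤ ρ²=64; F_rep = 40·(5,0)/25² = (0.3200,0.0000)
o2: d²=65 > ρ²=64 → inactive
F = F_att + ΣF_rep = (0.3200,3.0000)
Δp = p'−p = (0.0800,0.7500); α = Δx/Fx = (2/25) / (8/25) = 1/4
check: Δy/Fy = (3/4) / (3) = 1/4 ✓

α = 1/4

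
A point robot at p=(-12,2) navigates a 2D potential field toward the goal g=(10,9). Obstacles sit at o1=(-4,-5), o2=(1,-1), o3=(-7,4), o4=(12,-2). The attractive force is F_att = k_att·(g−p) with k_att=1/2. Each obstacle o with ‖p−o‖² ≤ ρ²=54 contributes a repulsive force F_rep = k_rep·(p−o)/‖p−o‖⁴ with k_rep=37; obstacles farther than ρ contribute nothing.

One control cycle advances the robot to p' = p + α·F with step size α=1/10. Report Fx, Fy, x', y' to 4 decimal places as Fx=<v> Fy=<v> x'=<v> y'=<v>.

Fx=10.7800 Fy=3.4120 x'=-10.9220 y'=2.3412

F_att = 1/2·(g−p) = 1/2·(22,7) = (11.0000,3.5000)
o1: d²=113 > ρ²=54 → inactive
o2: d²=178 > ρ²=54 → inactive
o3: d²=29 ≤ ρ²=54; F_rep = 37·(-5,-2)/29² = (-0.2200,-0.0880)
o4: d²=592 > ρ²=54 → inactive
F = F_att + ΣF_rep = (10.7800,3.4120)
p' = p + 1/10·F = (-10.9220,2.3412)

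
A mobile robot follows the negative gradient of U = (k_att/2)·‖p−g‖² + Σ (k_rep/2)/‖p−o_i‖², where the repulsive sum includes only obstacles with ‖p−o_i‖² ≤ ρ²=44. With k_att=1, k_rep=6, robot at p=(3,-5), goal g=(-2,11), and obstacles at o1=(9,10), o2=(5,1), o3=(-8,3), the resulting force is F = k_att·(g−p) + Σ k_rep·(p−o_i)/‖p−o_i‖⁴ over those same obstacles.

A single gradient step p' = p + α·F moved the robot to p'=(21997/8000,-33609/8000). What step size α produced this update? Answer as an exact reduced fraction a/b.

F_att = 1·(g−p) = 1·(-5,16) = (-5.0000,16.0000)
o1: d²=261 > ρ²=44 → inactive
o2: d²=40 ≤ ρ²=44; F_rep = 6·(-2,-6)/40² = (-0.0075,-0.0225)
o3: d²=185 > ρ²=44 → inactive
F = F_att + ΣF_rep = (-5.0075,15.9775)
Δp = p'−p = (-0.2504,0.7989); α = Δx/Fx = (-2003/8000) / (-2003/400) = 1/20
check: Δy/Fy = (6391/8000) / (6391/400) = 1/20 ✓

α = 1/20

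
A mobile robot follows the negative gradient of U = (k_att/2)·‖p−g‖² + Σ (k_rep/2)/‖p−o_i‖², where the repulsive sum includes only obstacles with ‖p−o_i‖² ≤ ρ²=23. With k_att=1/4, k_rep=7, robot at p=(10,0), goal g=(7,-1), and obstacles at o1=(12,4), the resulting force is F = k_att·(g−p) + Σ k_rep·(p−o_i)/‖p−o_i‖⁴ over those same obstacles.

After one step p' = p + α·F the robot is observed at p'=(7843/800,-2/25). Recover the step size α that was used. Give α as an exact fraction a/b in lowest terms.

α = 1/4

F_att = 1/4·(g−p) = 1/4·(-3,-1) = (-0.7500,-0.2500)
o1: d²=20 ≤ ρ²=23; F_rep = 7·(-2,-4)/20² = (-0.0350,-0.0700)
F = F_att + ΣF_rep = (-0.7850,-0.3200)
Δp = p'−p = (-0.1963,-0.0800); α = Δx/Fx = (-157/800) / (-157/200) = 1/4
check: Δy/Fy = (-2/25) / (-8/25) = 1/4 ✓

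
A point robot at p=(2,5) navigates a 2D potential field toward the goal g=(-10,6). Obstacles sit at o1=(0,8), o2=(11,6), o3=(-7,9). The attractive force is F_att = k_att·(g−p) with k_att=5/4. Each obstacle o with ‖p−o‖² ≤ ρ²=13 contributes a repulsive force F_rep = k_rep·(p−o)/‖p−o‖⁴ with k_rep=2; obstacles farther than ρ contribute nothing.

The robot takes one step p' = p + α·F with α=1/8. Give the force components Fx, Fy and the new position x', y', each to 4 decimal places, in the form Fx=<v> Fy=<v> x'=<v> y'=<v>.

Fx=-14.9763 Fy=1.2145 x'=0.1280 y'=5.1518

F_att = 5/4·(g−p) = 5/4·(-12,1) = (-15.0000,1.2500)
o1: d²=13 ≤ ρ²=13; F_rep = 2·(2,-3)/13² = (0.0237,-0.0355)
o2: d²=82 > ρ²=13 → inactive
o3: d²=97 > ρ²=13 → inactive
F = F_att + ΣF_rep = (-14.9763,1.2145)
p' = p + 1/8·F = (0.1280,5.1518)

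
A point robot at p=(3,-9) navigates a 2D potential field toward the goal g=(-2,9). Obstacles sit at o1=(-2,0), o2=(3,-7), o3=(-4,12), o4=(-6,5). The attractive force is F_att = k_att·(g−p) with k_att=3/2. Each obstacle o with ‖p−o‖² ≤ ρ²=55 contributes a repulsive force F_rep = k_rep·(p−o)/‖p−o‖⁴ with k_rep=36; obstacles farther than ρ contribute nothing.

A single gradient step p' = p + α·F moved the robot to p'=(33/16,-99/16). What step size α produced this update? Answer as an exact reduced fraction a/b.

F_att = 3/2·(g−p) = 3/2·(-5,18) = (-7.5000,27.0000)
o1: d²=106 > ρ²=55 → inactive
o2: d²=4 ≤ ρ²=55; F_rep = 36·(0,-2)/4² = (0.0000,-4.5000)
o3: d²=490 > ρ²=55 → inactive
o4: d²=277 > ρ²=55 → inactive
F = F_att + ΣF_rep = (-7.5000,22.5000)
Δp = p'−p = (-0.9375,2.8125); α = Δx/Fx = (-15/16) / (-15/2) = 1/8
check: Δy/Fy = (45/16) / (45/2) = 1/8 ✓

α = 1/8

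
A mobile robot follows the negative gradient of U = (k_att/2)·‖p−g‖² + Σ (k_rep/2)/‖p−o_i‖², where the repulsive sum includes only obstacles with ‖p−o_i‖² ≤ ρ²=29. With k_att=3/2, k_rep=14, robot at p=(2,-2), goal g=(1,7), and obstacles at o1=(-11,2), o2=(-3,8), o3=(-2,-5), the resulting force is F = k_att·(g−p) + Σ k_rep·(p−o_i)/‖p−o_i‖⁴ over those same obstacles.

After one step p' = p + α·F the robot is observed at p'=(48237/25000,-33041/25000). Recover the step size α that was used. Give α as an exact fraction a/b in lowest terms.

α = 1/20

F_att = 3/2·(g−p) = 3/2·(-1,9) = (-1.5000,13.5000)
o1: d²=185 > ρ²=29 → inactive
o2: d²=125 > ρ²=29 → inactive
o3: d²=25 ≤ ρ²=29; F_rep = 14·(4,3)/25² = (0.0896,0.0672)
F = F_att + ΣF_rep = (-1.4104,13.5672)
Δp = p'−p = (-0.0705,0.6784); α = Δx/Fx = (-1763/25000) / (-1763/1250) = 1/20
check: Δy/Fy = (16959/25000) / (16959/1250) = 1/20 ✓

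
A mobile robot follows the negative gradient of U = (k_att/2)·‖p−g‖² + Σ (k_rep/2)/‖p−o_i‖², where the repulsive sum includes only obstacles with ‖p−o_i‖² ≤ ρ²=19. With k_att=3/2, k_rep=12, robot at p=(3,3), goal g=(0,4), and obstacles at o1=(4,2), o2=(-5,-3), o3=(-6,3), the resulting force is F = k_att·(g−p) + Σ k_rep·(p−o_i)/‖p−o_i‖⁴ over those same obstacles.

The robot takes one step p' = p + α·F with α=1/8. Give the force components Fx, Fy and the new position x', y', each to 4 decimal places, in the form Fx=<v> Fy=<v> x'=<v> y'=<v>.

Fx=-7.5000 Fy=4.5000 x'=2.0625 y'=3.5625

F_att = 3/2·(g−p) = 3/2·(-3,1) = (-4.5000,1.5000)
o1: d²=2 ≤ ρ²=19; F_rep = 12·(-1,1)/2² = (-3.0000,3.0000)
o2: d²=100 > ρ²=19 → inactive
o3: d²=81 > ρ²=19 → inactive
F = F_att + ΣF_rep = (-7.5000,4.5000)
p' = p + 1/8·F = (2.0625,3.5625)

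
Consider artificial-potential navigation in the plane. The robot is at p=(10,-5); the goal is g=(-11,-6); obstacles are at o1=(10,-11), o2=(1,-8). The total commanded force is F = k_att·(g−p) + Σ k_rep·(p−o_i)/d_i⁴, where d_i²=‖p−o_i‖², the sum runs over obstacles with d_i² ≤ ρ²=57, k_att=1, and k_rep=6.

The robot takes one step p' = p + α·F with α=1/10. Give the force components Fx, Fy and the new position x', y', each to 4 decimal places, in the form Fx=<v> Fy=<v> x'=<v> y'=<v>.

F_att = 1·(g−p) = 1·(-21,-1) = (-21.0000,-1.0000)
o1: d²=36 ≤ ρ²=57; F_rep = 6·(0,6)/36² = (0.0000,0.0278)
o2: d²=90 > ρ²=57 → inactive
F = F_att + ΣF_rep = (-21.0000,-0.9722)
p' = p + 1/10·F = (7.9000,-5.0972)

Fx=-21.0000 Fy=-0.9722 x'=7.9000 y'=-5.0972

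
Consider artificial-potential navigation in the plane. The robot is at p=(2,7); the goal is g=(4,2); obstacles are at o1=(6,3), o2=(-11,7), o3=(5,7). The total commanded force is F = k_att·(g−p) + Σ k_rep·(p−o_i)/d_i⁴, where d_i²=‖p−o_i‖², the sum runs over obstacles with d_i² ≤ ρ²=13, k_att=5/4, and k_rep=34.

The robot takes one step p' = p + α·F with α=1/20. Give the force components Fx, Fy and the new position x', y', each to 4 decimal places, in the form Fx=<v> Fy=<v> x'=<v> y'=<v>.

Fx=1.2407 Fy=-6.2500 x'=2.0620 y'=6.6875

F_att = 5/4·(g−p) = 5/4·(2,-5) = (2.5000,-6.2500)
o1: d²=32 > ρ²=13 → inactive
o2: d²=169 > ρ²=13 → inactive
o3: d²=9 ≤ ρ²=13; F_rep = 34·(-3,0)/9² = (-1.2593,0.0000)
F = F_att + ΣF_rep = (1.2407,-6.2500)
p' = p + 1/20·F = (2.0620,6.6875)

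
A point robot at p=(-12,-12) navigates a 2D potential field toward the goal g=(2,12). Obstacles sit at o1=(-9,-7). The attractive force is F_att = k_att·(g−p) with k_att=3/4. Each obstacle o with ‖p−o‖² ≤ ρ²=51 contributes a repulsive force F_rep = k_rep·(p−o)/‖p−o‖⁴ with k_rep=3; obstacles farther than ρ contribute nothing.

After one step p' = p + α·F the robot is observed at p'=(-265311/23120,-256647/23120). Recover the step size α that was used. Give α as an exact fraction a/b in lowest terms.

F_att = 3/4·(g−p) = 3/4·(14,24) = (10.5000,18.0000)
o1: d²=34 ≤ ρ²=51; F_rep = 3·(-3,-5)/34² = (-0.0078,-0.0130)
F = F_att + ΣF_rep = (10.4922,17.9870)
Δp = p'−p = (0.5246,0.8994); α = Δx/Fx = (12129/23120) / (12129/1156) = 1/20
check: Δy/Fy = (20793/23120) / (20793/1156) = 1/20 ✓

α = 1/20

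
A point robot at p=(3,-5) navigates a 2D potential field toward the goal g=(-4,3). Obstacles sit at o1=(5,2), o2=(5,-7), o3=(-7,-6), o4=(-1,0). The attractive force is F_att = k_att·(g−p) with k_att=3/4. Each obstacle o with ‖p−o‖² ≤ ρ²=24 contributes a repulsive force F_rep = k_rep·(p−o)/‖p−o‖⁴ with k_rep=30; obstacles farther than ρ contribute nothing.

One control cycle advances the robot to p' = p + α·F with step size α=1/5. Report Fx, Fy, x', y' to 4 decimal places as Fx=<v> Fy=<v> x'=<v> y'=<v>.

Fx=-6.1875 Fy=6.9375 x'=1.7625 y'=-3.6125

F_att = 3/4·(g−p) = 3/4·(-7,8) = (-5.2500,6.0000)
o1: d²=53 > ρ²=24 → inactive
o2: d²=8 ≤ ρ²=24; F_rep = 30·(-2,2)/8² = (-0.9375,0.9375)
o3: d²=101 > ρ²=24 → inactive
o4: d²=41 > ρ²=24 → inactive
F = F_att + ΣF_rep = (-6.1875,6.9375)
p' = p + 1/5·F = (1.7625,-3.6125)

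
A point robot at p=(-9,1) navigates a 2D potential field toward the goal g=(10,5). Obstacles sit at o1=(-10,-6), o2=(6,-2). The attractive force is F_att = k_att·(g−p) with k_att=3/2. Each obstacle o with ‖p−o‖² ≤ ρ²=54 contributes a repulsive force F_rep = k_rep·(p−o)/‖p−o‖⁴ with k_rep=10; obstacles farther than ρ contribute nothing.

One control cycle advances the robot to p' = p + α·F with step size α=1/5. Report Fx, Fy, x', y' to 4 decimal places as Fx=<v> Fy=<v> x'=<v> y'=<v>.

Fx=28.5040 Fy=6.0280 x'=-3.2992 y'=2.2056

F_att = 3/2·(g−p) = 3/2·(19,4) = (28.5000,6.0000)
o1: d²=50 ≤ ρ²=54; F_rep = 10·(1,7)/50² = (0.0040,0.0280)
o2: d²=234 > ρ²=54 → inactive
F = F_att + ΣF_rep = (28.5040,6.0280)
p' = p + 1/5·F = (-3.2992,2.2056)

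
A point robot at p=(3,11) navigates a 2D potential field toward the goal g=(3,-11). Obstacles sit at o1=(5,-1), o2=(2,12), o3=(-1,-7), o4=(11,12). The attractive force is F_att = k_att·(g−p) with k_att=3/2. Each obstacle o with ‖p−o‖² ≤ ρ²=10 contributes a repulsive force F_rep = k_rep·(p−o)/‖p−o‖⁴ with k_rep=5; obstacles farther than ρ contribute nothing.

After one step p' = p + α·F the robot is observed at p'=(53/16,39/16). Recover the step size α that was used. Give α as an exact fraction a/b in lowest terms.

F_att = 3/2·(g−p) = 3/2·(0,-22) = (0.0000,-33.0000)
o1: d²=148 > ρ²=10 → inactive
o2: d²=2 ≤ ρ²=10; F_rep = 5·(1,-1)/2² = (1.2500,-1.2500)
o3: d²=340 > ρ²=10 → inactive
o4: d²=65 > ρ²=10 → inactive
F = F_att + ΣF_rep = (1.2500,-34.2500)
Δp = p'−p = (0.3125,-8.5625); α = Δx/Fx = (5/16) / (5/4) = 1/4
check: Δy/Fy = (-137/16) / (-137/4) = 1/4 ✓

α = 1/4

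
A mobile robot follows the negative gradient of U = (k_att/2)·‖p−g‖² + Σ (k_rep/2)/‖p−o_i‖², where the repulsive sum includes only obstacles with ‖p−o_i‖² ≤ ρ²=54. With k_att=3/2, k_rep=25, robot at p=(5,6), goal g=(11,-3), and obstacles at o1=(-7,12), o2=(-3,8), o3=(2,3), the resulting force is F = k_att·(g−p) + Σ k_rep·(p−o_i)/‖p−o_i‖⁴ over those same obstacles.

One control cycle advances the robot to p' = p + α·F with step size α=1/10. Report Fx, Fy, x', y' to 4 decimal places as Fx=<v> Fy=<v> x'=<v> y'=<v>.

Fx=9.2315 Fy=-13.2685 x'=5.9231 y'=4.6731

F_att = 3/2·(g−p) = 3/2·(6,-9) = (9.0000,-13.5000)
o1: d²=180 > ρ²=54 → inactive
o2: d²=68 > ρ²=54 → inactive
o3: d²=18 ≤ ρ²=54; F_rep = 25·(3,3)/18² = (0.2315,0.2315)
F = F_att + ΣF_rep = (9.2315,-13.2685)
p' = p + 1/10·F = (5.9231,4.6731)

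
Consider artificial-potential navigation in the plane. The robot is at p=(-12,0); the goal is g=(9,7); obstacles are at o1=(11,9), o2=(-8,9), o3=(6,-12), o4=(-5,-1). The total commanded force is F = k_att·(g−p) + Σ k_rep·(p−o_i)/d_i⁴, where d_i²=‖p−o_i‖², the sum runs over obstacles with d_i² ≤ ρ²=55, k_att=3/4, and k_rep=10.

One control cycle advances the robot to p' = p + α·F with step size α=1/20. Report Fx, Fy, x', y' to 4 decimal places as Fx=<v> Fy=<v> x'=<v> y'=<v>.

Fx=15.7220 Fy=5.2540 x'=-11.2139 y'=0.2627

F_att = 3/4·(g−p) = 3/4·(21,7) = (15.7500,5.2500)
o1: d²=610 > ρ²=55 → inactive
o2: d²=97 > ρ²=55 → inactive
o3: d²=468 > ρ²=55 → inactive
o4: d²=50 ≤ ρ²=55; F_rep = 10·(-7,1)/50² = (-0.0280,0.0040)
F = F_att + ΣF_rep = (15.7220,5.2540)
p' = p + 1/20·F = (-11.2139,0.2627)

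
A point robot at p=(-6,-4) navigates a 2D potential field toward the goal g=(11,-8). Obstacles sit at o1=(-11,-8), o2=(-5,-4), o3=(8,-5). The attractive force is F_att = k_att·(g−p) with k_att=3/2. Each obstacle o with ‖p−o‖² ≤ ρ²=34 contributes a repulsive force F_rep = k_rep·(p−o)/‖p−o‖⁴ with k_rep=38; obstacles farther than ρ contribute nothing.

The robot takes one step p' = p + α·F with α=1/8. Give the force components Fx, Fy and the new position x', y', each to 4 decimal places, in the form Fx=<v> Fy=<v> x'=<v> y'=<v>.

Fx=-12.5000 Fy=-6.0000 x'=-7.5625 y'=-4.7500

F_att = 3/2·(g−p) = 3/2·(17,-4) = (25.5000,-6.0000)
o1: d²=41 > ρ²=34 → inactive
o2: d²=1 ≤ ρ²=34; F_rep = 38·(-1,0)/1² = (-38.0000,0.0000)
o3: d²=197 > ρ²=34 → inactive
F = F_att + ΣF_rep = (-12.5000,-6.0000)
p' = p + 1/8·F = (-7.5625,-4.7500)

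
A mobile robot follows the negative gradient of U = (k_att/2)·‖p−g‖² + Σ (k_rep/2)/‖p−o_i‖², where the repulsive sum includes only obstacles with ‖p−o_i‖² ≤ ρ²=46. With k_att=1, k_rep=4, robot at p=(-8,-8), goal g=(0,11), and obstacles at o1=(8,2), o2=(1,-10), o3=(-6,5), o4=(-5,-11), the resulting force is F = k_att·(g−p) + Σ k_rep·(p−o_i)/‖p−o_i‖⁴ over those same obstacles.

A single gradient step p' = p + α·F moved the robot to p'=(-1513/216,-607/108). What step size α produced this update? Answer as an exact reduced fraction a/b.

α = 1/8

F_att = 1·(g−p) = 1·(8,19) = (8.0000,19.0000)
o1: d²=356 > ρ²=46 → inactive
o2: d²=85 > ρ²=46 → inactive
o3: d²=173 > ρ²=46 → inactive
o4: d²=18 ≤ ρ²=46; F_rep = 4·(-3,3)/18² = (-0.0370,0.0370)
F = F_att + ΣF_rep = (7.9630,19.0370)
Δp = p'−p = (0.9954,2.3796); α = Δx/Fx = (215/216) / (215/27) = 1/8
check: Δy/Fy = (257/108) / (514/27) = 1/8 ✓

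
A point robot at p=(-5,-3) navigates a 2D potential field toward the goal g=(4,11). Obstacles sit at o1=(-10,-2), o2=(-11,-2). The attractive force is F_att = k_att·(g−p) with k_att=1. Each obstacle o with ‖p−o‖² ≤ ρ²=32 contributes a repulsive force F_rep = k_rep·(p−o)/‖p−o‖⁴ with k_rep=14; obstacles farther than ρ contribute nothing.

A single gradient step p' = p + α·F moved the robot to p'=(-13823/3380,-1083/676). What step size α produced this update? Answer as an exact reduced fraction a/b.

F_att = 1·(g−p) = 1·(9,14) = (9.0000,14.0000)
o1: d²=26 ≤ ρ²=32; F_rep = 14·(5,-1)/26² = (0.1036,-0.0207)
o2: d²=37 > ρ²=32 → inactive
F = F_att + ΣF_rep = (9.1036,13.9793)
Δp = p'−p = (0.9104,1.3979); α = Δx/Fx = (3077/3380) / (3077/338) = 1/10
check: Δy/Fy = (945/676) / (4725/338) = 1/10 ✓

α = 1/10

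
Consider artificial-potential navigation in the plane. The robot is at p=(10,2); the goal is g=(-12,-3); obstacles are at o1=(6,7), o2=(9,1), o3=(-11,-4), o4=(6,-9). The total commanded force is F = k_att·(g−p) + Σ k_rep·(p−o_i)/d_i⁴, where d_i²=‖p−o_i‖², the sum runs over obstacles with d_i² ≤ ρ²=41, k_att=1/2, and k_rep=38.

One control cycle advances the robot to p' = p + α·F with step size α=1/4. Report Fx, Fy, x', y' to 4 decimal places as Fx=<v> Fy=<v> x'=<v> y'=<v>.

Fx=-1.4096 Fy=6.8870 x'=9.6476 y'=3.7217

F_att = 1/2·(g−p) = 1/2·(-22,-5) = (-11.0000,-2.5000)
o1: d²=41 ≤ ρ²=41; F_rep = 38·(4,-5)/41² = (0.0904,-0.1130)
o2: d²=2 ≤ ρ²=41; F_rep = 38·(1,1)/2² = (9.5000,9.5000)
o3: d²=477 > ρ²=41 → inactive
o4: d²=137 > ρ²=41 → inactive
F = F_att + ΣF_rep = (-1.4096,6.8870)
p' = p + 1/4·F = (9.6476,3.7217)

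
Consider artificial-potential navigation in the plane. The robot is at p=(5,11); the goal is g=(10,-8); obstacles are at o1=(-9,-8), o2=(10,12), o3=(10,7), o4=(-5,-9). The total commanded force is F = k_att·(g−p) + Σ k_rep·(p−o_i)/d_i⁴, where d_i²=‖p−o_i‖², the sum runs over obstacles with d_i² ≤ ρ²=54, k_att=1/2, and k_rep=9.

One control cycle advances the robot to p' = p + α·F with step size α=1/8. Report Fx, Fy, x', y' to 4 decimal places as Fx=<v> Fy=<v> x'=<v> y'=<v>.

F_att = 1/2·(g−p) = 1/2·(5,-19) = (2.5000,-9.5000)
o1: d²=557 > ρ²=54 → inactive
o2: d²=26 ≤ ρ²=54; F_rep = 9·(-5,-1)/26² = (-0.0666,-0.0133)
o3: d²=41 ≤ ρ²=54; F_rep = 9·(-5,4)/41² = (-0.0268,0.0214)
o4: d²=500 > ρ²=54 → inactive
F = F_att + ΣF_rep = (2.4067,-9.4919)
p' = p + 1/8·F = (5.3008,9.8135)

Fx=2.4067 Fy=-9.4919 x'=5.3008 y'=9.8135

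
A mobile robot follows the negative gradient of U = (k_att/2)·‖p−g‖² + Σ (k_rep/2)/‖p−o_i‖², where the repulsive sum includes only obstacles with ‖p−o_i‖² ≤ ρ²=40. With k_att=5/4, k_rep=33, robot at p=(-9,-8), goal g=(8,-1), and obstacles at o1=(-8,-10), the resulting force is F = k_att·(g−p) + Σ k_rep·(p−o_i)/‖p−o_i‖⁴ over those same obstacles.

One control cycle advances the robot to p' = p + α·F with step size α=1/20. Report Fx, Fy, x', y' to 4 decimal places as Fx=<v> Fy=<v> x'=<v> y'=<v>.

Fx=19.9300 Fy=11.3900 x'=-8.0035 y'=-7.4305

F_att = 5/4·(g−p) = 5/4·(17,7) = (21.2500,8.7500)
o1: d²=5 ≤ ρ²=40; F_rep = 33·(-1,2)/5² = (-1.3200,2.6400)
F = F_att + ΣF_rep = (19.9300,11.3900)
p' = p + 1/20·F = (-8.0035,-7.4305)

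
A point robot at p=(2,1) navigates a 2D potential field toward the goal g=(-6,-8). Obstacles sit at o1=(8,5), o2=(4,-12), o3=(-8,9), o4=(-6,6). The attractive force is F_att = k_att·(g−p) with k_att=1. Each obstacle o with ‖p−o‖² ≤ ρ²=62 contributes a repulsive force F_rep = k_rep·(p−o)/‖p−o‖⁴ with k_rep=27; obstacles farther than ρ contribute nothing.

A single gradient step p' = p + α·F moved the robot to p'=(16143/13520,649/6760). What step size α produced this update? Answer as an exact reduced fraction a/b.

F_att = 1·(g−p) = 1·(-8,-9) = (-8.0000,-9.0000)
o1: d²=52 ≤ ρ²=62; F_rep = 27·(-6,-4)/52² = (-0.0599,-0.0399)
o2: d²=173 > ρ²=62 → inactive
o3: d²=164 > ρ²=62 → inactive
o4: d²=89 > ρ²=62 → inactive
F = F_att + ΣF_rep = (-8.0599,-9.0399)
Δp = p'−p = (-0.8060,-0.9040); α = Δx/Fx = (-10897/13520) / (-10897/1352) = 1/10
check: Δy/Fy = (-6111/6760) / (-6111/676) = 1/10 ✓

α = 1/10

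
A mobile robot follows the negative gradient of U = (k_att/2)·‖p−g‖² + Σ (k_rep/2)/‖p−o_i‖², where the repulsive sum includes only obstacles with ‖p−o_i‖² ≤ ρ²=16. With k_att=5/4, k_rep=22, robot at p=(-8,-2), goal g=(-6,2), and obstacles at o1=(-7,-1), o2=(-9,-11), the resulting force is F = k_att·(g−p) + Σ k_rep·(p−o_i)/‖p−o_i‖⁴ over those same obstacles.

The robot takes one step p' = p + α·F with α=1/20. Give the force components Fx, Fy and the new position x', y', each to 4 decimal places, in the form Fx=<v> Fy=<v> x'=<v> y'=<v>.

F_att = 5/4·(g−p) = 5/4·(2,4) = (2.5000,5.0000)
o1: d²=2 ≤ ρ²=16; F_rep = 22·(-1,-1)/2² = (-5.5000,-5.5000)
o2: d²=82 > ρ²=16 → inactive
F = F_att + ΣF_rep = (-3.0000,-0.5000)
p' = p + 1/20·F = (-8.1500,-2.0250)

Fx=-3.0000 Fy=-0.5000 x'=-8.1500 y'=-2.0250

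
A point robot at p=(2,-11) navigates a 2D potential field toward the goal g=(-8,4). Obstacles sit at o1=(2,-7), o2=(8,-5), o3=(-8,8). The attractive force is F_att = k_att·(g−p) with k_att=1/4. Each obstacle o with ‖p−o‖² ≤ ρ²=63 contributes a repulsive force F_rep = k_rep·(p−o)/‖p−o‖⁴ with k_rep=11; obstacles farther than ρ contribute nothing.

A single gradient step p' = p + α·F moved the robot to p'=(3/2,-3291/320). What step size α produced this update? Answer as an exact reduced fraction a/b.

F_att = 1/4·(g−p) = 1/4·(-10,15) = (-2.5000,3.7500)
o1: d²=16 ≤ ρ²=63; F_rep = 11·(0,-4)/16² = (0.0000,-0.1719)
o2: d²=72 > ρ²=63 → inactive
o3: d²=461 > ρ²=63 → inactive
F = F_att + ΣF_rep = (-2.5000,3.5781)
Δp = p'−p = (-0.5000,0.7156); α = Δx/Fx = (-1/2) / (-5/2) = 1/5
check: Δy/Fy = (229/320) / (229/64) = 1/5 ✓

α = 1/5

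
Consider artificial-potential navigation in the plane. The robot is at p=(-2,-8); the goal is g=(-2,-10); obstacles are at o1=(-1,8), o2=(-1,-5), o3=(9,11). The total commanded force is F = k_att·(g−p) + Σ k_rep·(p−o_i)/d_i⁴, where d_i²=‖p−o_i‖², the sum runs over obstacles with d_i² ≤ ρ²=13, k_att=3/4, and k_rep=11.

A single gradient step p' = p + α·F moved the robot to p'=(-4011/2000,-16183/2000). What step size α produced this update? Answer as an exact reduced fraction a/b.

α = 1/20

F_att = 3/4·(g−p) = 3/4·(0,-2) = (0.0000,-1.5000)
o1: d²=257 > ρ²=13 → inactive
o2: d²=10 ≤ ρ²=13; F_rep = 11·(-1,-3)/10² = (-0.1100,-0.3300)
o3: d²=482 > ρ²=13 → inactive
F = F_att + ΣF_rep = (-0.1100,-1.8300)
Δp = p'−p = (-0.0055,-0.0915); α = Δx/Fx = (-11/2000) / (-11/100) = 1/20
check: Δy/Fy = (-183/2000) / (-183/100) = 1/20 ✓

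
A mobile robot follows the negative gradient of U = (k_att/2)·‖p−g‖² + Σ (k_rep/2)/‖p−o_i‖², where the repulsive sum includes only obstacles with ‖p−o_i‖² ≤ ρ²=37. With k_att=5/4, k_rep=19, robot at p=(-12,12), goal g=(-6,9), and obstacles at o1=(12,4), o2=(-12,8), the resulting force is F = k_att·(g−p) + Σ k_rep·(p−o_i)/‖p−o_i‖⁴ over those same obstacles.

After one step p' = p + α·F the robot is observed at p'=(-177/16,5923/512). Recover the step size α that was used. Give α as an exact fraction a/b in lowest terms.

F_att = 5/4·(g−p) = 5/4·(6,-3) = (7.5000,-3.7500)
o1: d²=640 > ρ²=37 → inactive
o2: d²=16 ≤ ρ²=37; F_rep = 19·(0,4)/16² = (0.0000,0.2969)
F = F_att + ΣF_rep = (7.5000,-3.4531)
Δp = p'−p = (0.9375,-0.4316); α = Δx/Fx = (15/16) / (15/2) = 1/8
check: Δy/Fy = (-221/512) / (-221/64) = 1/8 ✓

α = 1/8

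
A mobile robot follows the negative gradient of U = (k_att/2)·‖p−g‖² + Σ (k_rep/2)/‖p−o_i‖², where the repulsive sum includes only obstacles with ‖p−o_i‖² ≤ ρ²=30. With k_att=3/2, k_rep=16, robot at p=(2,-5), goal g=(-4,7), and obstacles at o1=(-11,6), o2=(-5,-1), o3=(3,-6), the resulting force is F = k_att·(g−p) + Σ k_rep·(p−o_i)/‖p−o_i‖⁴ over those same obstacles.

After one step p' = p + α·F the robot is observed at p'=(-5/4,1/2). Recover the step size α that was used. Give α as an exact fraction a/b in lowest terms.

F_att = 3/2·(g−p) = 3/2·(-6,12) = (-9.0000,18.0000)
o1: d²=290 > ρ²=30 → inactive
o2: d²=65 > ρ²=30 → inactive
o3: d²=2 ≤ ρ²=30; F_rep = 16·(-1,1)/2² = (-4.0000,4.0000)
F = F_att + ΣF_rep = (-13.0000,22.0000)
Δp = p'−p = (-3.2500,5.5000); α = Δx/Fx = (-13/4) / (-13) = 1/4
check: Δy/Fy = (11/2) / (22) = 1/4 ✓

α = 1/4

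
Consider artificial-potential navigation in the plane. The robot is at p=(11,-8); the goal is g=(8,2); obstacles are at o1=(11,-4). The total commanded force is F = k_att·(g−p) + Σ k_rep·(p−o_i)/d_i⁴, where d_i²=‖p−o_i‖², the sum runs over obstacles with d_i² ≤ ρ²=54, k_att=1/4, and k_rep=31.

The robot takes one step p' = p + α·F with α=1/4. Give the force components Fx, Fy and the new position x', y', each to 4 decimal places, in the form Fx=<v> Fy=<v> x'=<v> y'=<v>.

F_att = 1/4·(g−p) = 1/4·(-3,10) = (-0.7500,2.5000)
o1: d²=16 ≤ ρ²=54; F_rep = 31·(0,-4)/16² = (0.0000,-0.4844)
F = F_att + ΣF_rep = (-0.7500,2.0156)
p' = p + 1/4·F = (10.8125,-7.4961)

Fx=-0.7500 Fy=2.0156 x'=10.8125 y'=-7.4961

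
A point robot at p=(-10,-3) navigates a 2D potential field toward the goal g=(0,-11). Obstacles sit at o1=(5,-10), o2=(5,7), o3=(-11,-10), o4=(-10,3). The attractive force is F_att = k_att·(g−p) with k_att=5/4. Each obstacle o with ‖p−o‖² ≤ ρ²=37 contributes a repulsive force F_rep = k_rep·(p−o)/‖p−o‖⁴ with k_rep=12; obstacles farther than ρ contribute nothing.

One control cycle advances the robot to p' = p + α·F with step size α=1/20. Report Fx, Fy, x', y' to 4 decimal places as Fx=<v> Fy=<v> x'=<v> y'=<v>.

Fx=12.5000 Fy=-10.0556 x'=-9.3750 y'=-3.5028

F_att = 5/4·(g−p) = 5/4·(10,-8) = (12.5000,-10.0000)
o1: d²=274 > ρ²=37 → inactive
o2: d²=325 > ρ²=37 → inactive
o3: d²=50 > ρ²=37 → inactive
o4: d²=36 ≤ ρ²=37; F_rep = 12·(0,-6)/36² = (0.0000,-0.0556)
F = F_att + ΣF_rep = (12.5000,-10.0556)
p' = p + 1/20·F = (-9.3750,-3.5028)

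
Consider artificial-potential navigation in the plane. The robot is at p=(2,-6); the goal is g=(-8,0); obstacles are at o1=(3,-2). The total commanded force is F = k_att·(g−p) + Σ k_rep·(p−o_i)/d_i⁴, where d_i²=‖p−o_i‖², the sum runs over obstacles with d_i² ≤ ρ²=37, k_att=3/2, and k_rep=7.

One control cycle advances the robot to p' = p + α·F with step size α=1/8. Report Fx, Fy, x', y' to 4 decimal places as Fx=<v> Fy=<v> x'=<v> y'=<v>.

F_att = 3/2·(g−p) = 3/2·(-10,6) = (-15.0000,9.0000)
o1: d²=17 ≤ ρ²=37; F_rep = 7·(-1,-4)/17² = (-0.0242,-0.0969)
F = F_att + ΣF_rep = (-15.0242,8.9031)
p' = p + 1/8·F = (0.1220,-4.8871)

Fx=-15.0242 Fy=8.9031 x'=0.1220 y'=-4.8871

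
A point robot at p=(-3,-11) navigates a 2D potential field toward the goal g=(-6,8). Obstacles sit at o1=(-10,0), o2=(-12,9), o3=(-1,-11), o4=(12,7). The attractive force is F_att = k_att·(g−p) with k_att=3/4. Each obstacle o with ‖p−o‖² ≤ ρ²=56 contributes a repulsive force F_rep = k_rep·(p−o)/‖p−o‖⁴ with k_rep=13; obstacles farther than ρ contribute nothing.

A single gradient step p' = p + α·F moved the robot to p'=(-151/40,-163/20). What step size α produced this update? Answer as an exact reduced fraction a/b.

F_att = 3/4·(g−p) = 3/4·(-3,19) = (-2.2500,14.2500)
o1: d²=170 > ρ²=56 → inactive
o2: d²=481 > ρ²=56 → inactive
o3: d²=4 ≤ ρ²=56; F_rep = 13·(-2,0)/4² = (-1.6250,0.0000)
o4: d²=549 > ρ²=56 → inactive
F = F_att + ΣF_rep = (-3.8750,14.2500)
Δp = p'−p = (-0.7750,2.8500); α = Δx/Fx = (-31/40) / (-31/8) = 1/5
check: Δy/Fy = (57/20) / (57/4) = 1/5 ✓

α = 1/5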